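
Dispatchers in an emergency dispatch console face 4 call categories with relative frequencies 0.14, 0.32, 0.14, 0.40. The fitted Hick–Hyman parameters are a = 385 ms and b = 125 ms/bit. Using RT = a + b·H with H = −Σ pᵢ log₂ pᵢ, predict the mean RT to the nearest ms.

H = 0.14·log₂(1/0.14) + 0.32·log₂(1/0.32) + 0.14·log₂(1/0.14) + 0.40·log₂(1/0.40) = 1.8490 bits.
RT = 385 + 125 × 1.8490 = 616.13 ms.

616 ms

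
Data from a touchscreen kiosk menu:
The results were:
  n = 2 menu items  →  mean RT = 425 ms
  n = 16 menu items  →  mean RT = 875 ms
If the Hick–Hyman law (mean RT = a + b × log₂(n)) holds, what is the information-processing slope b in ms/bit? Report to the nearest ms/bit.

b = (RT₂ − RT₁)/(log₂ n₂ − log₂ n₁) = (875 − 425)/(4 − 1) = 150 ms/bit.

150 ms/bit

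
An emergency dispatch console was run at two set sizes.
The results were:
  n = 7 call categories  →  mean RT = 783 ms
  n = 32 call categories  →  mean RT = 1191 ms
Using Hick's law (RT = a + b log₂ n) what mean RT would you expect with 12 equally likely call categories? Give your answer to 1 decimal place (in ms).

927.7 ms

RT is linear in log₂ n, so two points fix the line:
  b = (1191 − 783) / (log₂ 32 − log₂ 7) = 408 / (5 − 2.8074) = 186.077 ms/bit
  a = 783 − 186.077 × 2.8074 = 260.617 ms
Then RT(12) = 260.617 + 186.077 × log₂ 12 = 260.617 + 186.077 × 3.5850 ≈ 927.695 ms.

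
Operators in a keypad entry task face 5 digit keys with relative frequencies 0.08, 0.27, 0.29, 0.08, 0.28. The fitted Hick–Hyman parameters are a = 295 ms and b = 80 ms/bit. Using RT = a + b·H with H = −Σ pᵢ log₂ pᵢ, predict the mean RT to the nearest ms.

Entropy contributions −pᵢ log₂ pᵢ: 0.2915, 0.5100, 0.5179, 0.2915, 0.5142; sum H = 2.1252 bits.
RT = a + bH = 295 + 80·2.1252 = 465.01 ms.

465 ms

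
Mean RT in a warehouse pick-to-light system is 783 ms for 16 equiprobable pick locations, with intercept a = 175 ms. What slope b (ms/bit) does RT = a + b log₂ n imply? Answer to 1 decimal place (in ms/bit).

log₂(16) = 4 bits.
b = (RT − a)/log₂ n = (783 − 175) / 4 = 152.000 ms/bit.

152.0 ms/bit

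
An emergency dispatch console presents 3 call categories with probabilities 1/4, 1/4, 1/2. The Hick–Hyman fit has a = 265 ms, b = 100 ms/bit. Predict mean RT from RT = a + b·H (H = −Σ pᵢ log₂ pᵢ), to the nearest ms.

415 ms

H = −Σ pᵢ log₂ pᵢ = 0.25·2 + 0.25·2 + 0.5·1 = 1.500 bits.
RT = 265 + 100 × 1.500 = 415.00 ms.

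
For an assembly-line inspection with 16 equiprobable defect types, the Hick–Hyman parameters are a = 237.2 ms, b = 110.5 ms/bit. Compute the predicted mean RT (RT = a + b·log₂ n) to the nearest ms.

log₂(16) = 4 bits, so RT = 237.2 + 110.5 × 4 ≈ 679.200 ms.

679 ms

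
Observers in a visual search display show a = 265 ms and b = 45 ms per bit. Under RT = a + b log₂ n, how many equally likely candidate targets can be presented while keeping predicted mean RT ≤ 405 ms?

8

Information budget: (405 − 265)/45 = 3.1111 bits, so n ≤ 2^3.1111 = 8.640 → at most 8.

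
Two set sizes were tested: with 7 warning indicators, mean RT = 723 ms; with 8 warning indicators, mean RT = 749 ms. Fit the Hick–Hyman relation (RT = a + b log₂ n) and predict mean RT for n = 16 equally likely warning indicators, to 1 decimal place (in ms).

RT is linear in log₂ n, so two points fix the line:
  b = (749 − 723) / (log₂ 8 − log₂ 7) = 26 / (3 − 2.8074) = 134.963 ms/bit
  a = 723 − 134.963 × 2.8074 = 344.110 ms
Then RT(16) = 344.110 + 134.963 × log₂ 16 = 344.110 + 134.963 × 4 ≈ 883.963 ms.

884.0 ms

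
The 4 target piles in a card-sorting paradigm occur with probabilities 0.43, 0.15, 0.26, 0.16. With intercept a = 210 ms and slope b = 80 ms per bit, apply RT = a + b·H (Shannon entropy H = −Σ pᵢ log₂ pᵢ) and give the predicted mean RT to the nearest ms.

H = 0.43·log₂(1/0.43) + 0.15·log₂(1/0.15) + 0.26·log₂(1/0.26) + 0.16·log₂(1/0.16) = 1.8624 bits.
RT = 210 + 80 × 1.8624 = 358.99 ms.

359 ms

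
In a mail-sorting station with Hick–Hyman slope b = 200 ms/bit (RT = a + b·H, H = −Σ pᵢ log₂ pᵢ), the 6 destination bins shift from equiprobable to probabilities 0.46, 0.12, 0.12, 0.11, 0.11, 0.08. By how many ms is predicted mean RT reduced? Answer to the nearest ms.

69 ms

Equiprobable entropy H₀ = log₂ 6 = 2.5850 bits.
Skewed entropy H = −Σ pᵢ log₂ pᵢ = 2.2416 bits.
ΔRT = b·(H₀ − H) = 200 × 0.3434 = 68.68 ms.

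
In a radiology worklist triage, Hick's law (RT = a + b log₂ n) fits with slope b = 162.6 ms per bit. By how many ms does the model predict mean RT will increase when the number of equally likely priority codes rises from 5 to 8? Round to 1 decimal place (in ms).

110.3 ms

The intercept a cancels: ΔRT = b·(log₂ n₂ − log₂ n₁) = b·log₂(n₂/n₁).
log₂(8) − log₂(5) = 3 − 2.3219 = 0.6781.
ΔRT = 162.6 × 0.6781 = 110.254 ms.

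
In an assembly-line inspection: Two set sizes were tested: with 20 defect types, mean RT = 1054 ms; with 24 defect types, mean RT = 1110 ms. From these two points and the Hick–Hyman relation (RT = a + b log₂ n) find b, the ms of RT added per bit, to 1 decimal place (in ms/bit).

The slope on a log₂ axis is (1110 − 1054) / (4.5850 − 4.3219) = 212.900 ms/bit.

212.9 ms/bit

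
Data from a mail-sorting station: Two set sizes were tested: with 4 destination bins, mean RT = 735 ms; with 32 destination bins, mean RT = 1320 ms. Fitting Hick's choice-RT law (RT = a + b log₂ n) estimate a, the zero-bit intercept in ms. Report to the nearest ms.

345 ms

The slope on a log₂ axis is (1320 − 735) / (5 − 2) = 195 ms/bit.
Intercept: a = 735 − 195·log₂(4) = 345.000 ms.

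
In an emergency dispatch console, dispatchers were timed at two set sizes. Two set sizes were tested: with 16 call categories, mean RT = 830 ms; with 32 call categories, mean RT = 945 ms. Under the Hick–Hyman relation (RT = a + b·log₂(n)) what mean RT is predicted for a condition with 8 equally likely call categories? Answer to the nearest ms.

715 ms

RT is linear in log₂ n, so two points fix the line:
  b = (945 − 830) / (log₂ 32 − log₂ 16) = 115 / (5 − 4) = 115 ms/bit
  a = 830 − 115 × 4 = 370 ms
Then RT(8) = 370 + 115 × log₂ 8 = 370 + 115 × 3 ≈ 715.000 ms.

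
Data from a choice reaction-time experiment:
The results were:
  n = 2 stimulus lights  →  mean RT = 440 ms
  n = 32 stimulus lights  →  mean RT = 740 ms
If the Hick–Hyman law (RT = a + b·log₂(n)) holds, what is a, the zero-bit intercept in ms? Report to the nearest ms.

365 ms

b = (RT₂ − RT₁)/(log₂ n₂ − log₂ n₁) = (740 − 440)/(5 − 1) = 75 ms/bit.
a = RT₁ − b·log₂ n₁ = 440 − 75 × 1 = 365.000 ms.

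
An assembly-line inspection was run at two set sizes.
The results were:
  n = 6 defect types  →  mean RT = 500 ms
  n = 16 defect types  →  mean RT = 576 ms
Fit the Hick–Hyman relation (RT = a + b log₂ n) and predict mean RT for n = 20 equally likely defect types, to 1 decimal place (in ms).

593.3 ms

Fit slope and intercept:
  b = (576 − 500) / (log₂ 16 − log₂ 6) = 76 / (4 − 2.5850) = 53.709 ms/bit
  a = 500 − 53.709 × 2.5850 = 361.165 ms
Then RT(20) = 361.165 + 53.709 × log₂ 20 = 361.165 + 53.709 × 4.3219 ≈ 593.290 ms.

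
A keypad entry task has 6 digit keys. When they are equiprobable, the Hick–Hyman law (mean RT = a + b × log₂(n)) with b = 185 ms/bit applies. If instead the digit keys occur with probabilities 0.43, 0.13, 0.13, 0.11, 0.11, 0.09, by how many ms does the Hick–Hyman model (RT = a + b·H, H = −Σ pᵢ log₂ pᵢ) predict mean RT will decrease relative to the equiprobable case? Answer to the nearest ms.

52 ms

The RT saving is b·ΔH. Equiprobable H₀ = log₂(6) = 2.5850 bits; with the given probabilities H = 2.3021 bits.
b·(H₀ − H) = 185 × (2.5850 − 2.3021) = 52.33 ms.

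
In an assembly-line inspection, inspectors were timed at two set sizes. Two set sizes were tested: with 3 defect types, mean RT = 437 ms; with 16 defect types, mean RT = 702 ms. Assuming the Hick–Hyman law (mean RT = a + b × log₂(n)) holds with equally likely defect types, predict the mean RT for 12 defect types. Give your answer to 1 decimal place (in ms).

656.5 ms

Solve the two-equation system in a and b:
  b = (702 − 437) / (log₂ 16 − log₂ 3) = 265 / (4 − 1.5850) = 109.729 ms/bit
  a = 437 − 109.729 × 1.5850 = 263.083 ms
Then RT(12) = 263.083 + 109.729 × log₂ 12 = 263.083 + 109.729 × 3.5850 ≈ 656.458 ms.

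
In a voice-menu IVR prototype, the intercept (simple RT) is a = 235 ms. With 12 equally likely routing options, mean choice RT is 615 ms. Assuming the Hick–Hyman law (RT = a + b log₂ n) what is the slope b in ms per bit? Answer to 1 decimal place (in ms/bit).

log₂(12) = 3.5850 bits.
b = (RT − a)/log₂ n = (615 − 235) / 3.5850 = 105.998 ms/bit.

106.0 ms/bit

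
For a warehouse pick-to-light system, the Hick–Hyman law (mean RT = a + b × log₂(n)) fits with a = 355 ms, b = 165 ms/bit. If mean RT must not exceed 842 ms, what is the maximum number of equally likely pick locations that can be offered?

7

165·log₂ n ≤ 842 − 355 = 487, giving log₂ n ≤ 2.9515 and n ≤ 7.736. The largest whole number is 7.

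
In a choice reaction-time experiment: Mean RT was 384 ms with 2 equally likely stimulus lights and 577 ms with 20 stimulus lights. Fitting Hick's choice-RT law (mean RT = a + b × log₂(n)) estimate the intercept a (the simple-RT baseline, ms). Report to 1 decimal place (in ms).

b = (RT₂ − RT₁)/(log₂ n₂ − log₂ n₁) = (577 − 384)/(4.3219 − 1) = 58.099 ms/bit.
a = RT₁ − b·log₂ n₁ = 384 − 58.099 × 1 = 325.901 ms.

325.9 ms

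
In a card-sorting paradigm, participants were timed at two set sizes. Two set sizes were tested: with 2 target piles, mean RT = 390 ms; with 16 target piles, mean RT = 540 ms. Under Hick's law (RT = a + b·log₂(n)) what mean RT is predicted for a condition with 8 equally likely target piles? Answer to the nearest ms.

490 ms

With log₂ n on the abscissa the relation is linear; from the two conditions:
  b = (540 − 390) / (log₂ 16 − log₂ 2) = 150 / (4 − 1) = 50 ms/bit
  a = 390 − 50 × 1 = 340 ms
Then RT(8) = 340 + 50 × log₂ 8 = 340 + 50 × 3 ≈ 490.000 ms.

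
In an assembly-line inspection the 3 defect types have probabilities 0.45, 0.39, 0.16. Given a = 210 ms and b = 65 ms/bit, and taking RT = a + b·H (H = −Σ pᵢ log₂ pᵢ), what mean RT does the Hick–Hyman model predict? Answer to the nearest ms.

306 ms

Entropy contributions −pᵢ log₂ pᵢ: 0.5184, 0.5298, 0.4230; sum H = 1.4712 bits.
RT = a + bH = 210 + 65·1.4712 = 305.63 ms.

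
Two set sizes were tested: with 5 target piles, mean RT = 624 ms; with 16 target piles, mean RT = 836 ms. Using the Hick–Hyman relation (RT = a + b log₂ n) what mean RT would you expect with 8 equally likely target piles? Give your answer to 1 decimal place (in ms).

RT is linear in log₂ n, so two points fix the line:
  b = (836 − 624) / (log₂ 16 − log₂ 5) = 212 / (4 − 2.3219) = 126.335 ms/bit
  a = 624 − 126.335 × 2.3219 = 330.658 ms
Then RT(8) = 330.658 + 126.335 × log₂ 8 = 330.658 + 126.335 × 3 ≈ 709.665 ms.

709.7 ms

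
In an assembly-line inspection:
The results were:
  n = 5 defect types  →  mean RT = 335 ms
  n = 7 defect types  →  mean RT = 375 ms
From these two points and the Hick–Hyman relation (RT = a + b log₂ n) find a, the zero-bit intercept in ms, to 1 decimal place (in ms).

The slope on a log₂ axis is (375 − 335) / (2.8074 − 2.3219) = 82.402 ms/bit.
Intercept: a = 335 − 82.402·log₂(5) = 143.669 ms.

143.7 ms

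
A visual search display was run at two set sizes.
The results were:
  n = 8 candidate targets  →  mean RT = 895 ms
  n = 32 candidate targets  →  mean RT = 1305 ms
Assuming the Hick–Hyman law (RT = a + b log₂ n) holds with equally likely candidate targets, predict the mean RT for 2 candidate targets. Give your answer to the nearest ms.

485 ms

Solve the two-equation system in a and b:
  b = (1305 − 895) / (log₂ 32 − log₂ 8) = 410 / (5 − 3) = 205 ms/bit
  a = 895 − 205 × 3 = 280 ms
Then RT(2) = 280 + 205 × log₂ 2 = 280 + 205 × 1 ≈ 485.000 ms.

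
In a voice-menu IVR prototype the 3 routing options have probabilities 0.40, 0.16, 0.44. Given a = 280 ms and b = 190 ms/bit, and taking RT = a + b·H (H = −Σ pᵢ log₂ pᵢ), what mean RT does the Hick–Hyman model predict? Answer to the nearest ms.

560 ms

H = 0.40·log₂(1/0.40) + 0.16·log₂(1/0.16) + 0.44·log₂(1/0.44) = 1.4729 bits.
RT = 280 + 190 × 1.4729 = 559.86 ms.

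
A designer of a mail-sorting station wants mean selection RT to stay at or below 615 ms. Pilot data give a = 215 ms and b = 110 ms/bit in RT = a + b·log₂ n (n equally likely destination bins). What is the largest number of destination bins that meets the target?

12

110·log₂ n ≤ 615 − 215 = 400, giving log₂ n ≤ 3.6364 and n ≤ 12.435. The largest whole number is 12.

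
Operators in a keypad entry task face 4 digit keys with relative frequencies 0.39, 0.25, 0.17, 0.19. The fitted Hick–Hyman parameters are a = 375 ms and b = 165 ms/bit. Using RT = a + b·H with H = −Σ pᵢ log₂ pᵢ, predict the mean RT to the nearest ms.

H = 0.39·log₂(1/0.39) + 0.25·log₂(1/0.25) + 0.17·log₂(1/0.17) + 0.19·log₂(1/0.19) = 1.9196 bits.
RT = 375 + 165 × 1.9196 = 691.74 ms.

692 ms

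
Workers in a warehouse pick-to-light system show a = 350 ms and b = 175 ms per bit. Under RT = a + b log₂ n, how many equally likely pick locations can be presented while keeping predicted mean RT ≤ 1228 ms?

32

Information budget: (1228 − 350)/175 = 5.0171 bits, so n ≤ 2^5.0171 = 32.383 → at most 32.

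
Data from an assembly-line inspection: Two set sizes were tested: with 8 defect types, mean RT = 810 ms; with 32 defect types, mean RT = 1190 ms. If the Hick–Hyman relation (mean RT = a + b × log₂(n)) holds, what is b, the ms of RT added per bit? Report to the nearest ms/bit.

190 ms/bit

The slope on a log₂ axis is (1190 − 810) / (5 − 3) = 190 ms/bit.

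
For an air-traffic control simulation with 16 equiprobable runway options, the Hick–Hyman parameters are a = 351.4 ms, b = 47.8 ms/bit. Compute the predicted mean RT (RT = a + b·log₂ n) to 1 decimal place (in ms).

542.6 ms

log₂(16) = 4 bits, so RT = 351.4 + 47.8 × 4 ≈ 542.600 ms.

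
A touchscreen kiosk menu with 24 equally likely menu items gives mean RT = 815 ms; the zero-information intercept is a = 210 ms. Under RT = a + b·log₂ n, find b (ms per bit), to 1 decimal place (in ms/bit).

132.0 ms/bit

b = (815 − 210) / log₂(24) = 605 / 4.5850 = 131.953 ms/bit.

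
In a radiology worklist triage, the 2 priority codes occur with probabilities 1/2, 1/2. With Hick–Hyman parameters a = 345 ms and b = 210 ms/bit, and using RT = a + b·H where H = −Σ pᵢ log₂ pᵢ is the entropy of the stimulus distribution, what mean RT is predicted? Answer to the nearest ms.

Each term −pᵢ log₂ pᵢ: 0.5·1 + 0.5·1; summed, H = 1.000 bits.
Mean RT = a + bH = 345 + 210·1.000 = 555.00 ms.

555 ms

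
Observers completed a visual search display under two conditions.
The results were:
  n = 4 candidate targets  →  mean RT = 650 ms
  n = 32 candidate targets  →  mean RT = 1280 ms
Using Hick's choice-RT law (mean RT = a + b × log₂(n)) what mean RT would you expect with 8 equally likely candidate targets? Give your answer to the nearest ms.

RT is linear in log₂ n, so two points fix the line:
  b = (1280 − 650) / (log₂ 32 − log₂ 4) = 630 / (5 − 2) = 210 ms/bit
  a = 650 − 210 × 2 = 230 ms
Then RT(8) = 230 + 210 × log₂ 8 = 230 + 210 × 3 ≈ 860.000 ms.

860 ms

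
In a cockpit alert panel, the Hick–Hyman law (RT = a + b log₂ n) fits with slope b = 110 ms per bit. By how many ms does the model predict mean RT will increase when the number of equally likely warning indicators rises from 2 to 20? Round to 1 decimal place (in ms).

The intercept a cancels: ΔRT = b·(log₂ n₂ − log₂ n₁) = b·log₂(n₂/n₁).
log₂(20) − log₂(2) = 4.3219 − 1 = 3.3219.
ΔRT = 110 × 3.3219 = 365.412 ms.

365.4 ms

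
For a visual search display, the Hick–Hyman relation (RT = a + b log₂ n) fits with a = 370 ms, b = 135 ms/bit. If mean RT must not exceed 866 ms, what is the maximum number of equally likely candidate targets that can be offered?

Set 370 + 135·log₂ n ≤ 866 → log₂ n ≤ (866 − 370)/135 = 3.6741.
So n ≤ 2^3.6741 = 12.765; the largest integer n is 12.

12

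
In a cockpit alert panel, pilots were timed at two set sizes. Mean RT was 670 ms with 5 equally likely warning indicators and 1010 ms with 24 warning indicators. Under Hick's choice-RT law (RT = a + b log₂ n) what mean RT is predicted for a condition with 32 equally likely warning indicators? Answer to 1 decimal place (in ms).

1072.4 ms

RT is linear in log₂ n, so two points fix the line:
  b = (1010 − 670) / (log₂ 24 − log₂ 5) = 340 / (4.5850 − 2.3219) = 150.241 ms/bit
  a = 670 − 150.241 × 2.3219 = 321.152 ms
Then RT(32) = 321.152 + 150.241 × log₂ 32 = 321.152 + 150.241 × 5 ≈ 1072.356 ms.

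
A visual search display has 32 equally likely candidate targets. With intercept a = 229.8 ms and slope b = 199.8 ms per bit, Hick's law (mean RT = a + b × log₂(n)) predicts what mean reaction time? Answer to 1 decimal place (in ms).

1228.8 ms

log₂(32) = 5 bits, so RT = 229.8 + 199.8 × 5 ≈ 1228.800 ms.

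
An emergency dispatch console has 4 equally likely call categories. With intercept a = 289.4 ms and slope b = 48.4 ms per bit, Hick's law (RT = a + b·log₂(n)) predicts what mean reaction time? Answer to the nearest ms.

386 ms

log₂(4) = 2 bits, so RT = 289.4 + 48.4 × 2 ≈ 386.200 ms.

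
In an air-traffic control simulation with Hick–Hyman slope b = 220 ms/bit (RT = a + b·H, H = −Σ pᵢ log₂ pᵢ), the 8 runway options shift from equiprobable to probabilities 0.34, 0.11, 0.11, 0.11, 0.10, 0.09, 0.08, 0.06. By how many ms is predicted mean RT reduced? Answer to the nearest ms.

The RT saving is b·ΔH. Equiprobable H₀ = log₂(8) = 3.0000 bits; with the given probabilities H = 2.7599 bits.
b·(H₀ − H) = 220 × (3.0000 − 2.7599) = 52.82 ms.

53 ms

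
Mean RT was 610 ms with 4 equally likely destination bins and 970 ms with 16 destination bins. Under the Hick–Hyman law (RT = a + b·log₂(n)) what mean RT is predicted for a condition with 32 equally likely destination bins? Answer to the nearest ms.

1150 ms

RT is linear in log₂ n, so two points fix the line:
  b = (970 − 610) / (log₂ 16 − log₂ 4) = 360 / (4 − 2) = 180 ms/bit
  a = 610 − 180 × 2 = 250 ms
Then RT(32) = 250 + 180 × log₂ 32 = 250 + 180 × 5 ≈ 1150.000 ms.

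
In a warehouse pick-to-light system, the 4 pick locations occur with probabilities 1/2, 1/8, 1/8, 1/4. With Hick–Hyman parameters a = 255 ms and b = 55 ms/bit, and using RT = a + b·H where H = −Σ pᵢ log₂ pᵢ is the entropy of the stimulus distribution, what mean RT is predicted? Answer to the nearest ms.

351 ms

Each term −pᵢ log₂ pᵢ: 0.5·1 + 0.125·3 + 0.125·3 + 0.25·2; summed, H = 1.750 bits.
Mean RT = a + bH = 255 + 55·1.750 = 351.25 ms.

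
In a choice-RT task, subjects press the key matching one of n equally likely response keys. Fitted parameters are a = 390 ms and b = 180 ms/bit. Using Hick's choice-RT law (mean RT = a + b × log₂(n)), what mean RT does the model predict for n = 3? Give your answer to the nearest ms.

675 ms

log₂(3) = 1.5850 bits, so RT = 390 + 180 × 1.5850 ≈ 675.293 ms.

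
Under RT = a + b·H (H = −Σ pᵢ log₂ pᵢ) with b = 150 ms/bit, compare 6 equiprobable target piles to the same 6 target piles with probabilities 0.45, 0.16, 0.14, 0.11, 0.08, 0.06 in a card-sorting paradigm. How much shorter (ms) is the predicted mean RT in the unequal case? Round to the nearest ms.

54 ms

The RT saving is b·ΔH. Equiprobable H₀ = log₂(6) = 2.5850 bits; with the given probabilities H = 2.2239 bits.
b·(H₀ − H) = 150 × (2.5850 − 2.2239) = 54.17 ms.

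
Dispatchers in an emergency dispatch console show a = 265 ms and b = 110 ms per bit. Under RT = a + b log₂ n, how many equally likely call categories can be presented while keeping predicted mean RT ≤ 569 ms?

Information budget: (569 − 265)/110 = 2.7636 bits, so n ≤ 2^2.7636 = 6.791 → at most 6.

6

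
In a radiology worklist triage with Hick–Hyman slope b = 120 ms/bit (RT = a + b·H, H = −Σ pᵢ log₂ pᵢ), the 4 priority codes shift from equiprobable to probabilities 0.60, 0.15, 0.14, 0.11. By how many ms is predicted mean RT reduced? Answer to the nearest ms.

Equiprobable entropy H₀ = log₂ 4 = 2.0000 bits.
Skewed entropy H = −Σ pᵢ log₂ pᵢ = 1.6001 bits.
ΔRT = b·(H₀ − H) = 120 × 0.3999 = 47.99 ms.

48 ms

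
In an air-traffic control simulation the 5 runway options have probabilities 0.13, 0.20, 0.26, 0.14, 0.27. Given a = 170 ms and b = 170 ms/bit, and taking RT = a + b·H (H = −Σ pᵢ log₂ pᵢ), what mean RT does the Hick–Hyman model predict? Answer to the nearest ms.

554 ms

Entropy contributions −pᵢ log₂ pᵢ: 0.3826, 0.4644, 0.5053, 0.3971, 0.5100; sum H = 2.2594 bits.
RT = a + bH = 170 + 170·2.2594 = 554.11 ms.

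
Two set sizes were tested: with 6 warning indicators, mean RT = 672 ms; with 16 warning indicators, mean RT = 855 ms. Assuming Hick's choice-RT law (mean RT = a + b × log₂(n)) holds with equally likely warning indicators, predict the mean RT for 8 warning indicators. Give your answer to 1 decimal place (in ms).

Fit slope and intercept:
  b = (855 − 672) / (log₂ 16 − log₂ 6) = 183 / (4 − 2.5850) = 129.325 ms/bit
  a = 672 − 129.325 × 2.5850 = 337.699 ms
Then RT(8) = 337.699 + 129.325 × log₂ 8 = 337.699 + 129.325 × 3 ≈ 725.675 ms.

725.7 ms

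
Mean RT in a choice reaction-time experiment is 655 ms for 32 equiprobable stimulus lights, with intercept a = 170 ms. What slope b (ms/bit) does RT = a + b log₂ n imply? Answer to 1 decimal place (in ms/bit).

97.0 ms/bit

32 alternatives carry log₂ 32 = 5 bits; the choice cost is 655 − 170 = 485 ms, so b = 485/5 = 97.000 ms/bit.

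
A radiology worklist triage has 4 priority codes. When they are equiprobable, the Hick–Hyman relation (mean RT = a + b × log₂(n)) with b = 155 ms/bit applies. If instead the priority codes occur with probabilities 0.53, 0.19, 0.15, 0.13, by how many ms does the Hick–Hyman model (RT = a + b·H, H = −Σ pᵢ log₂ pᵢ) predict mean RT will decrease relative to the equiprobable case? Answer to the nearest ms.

41 ms

The RT saving is b·ΔH. Equiprobable H₀ = log₂(4) = 2.0000 bits; with the given probabilities H = 1.7339 bits.
b·(H₀ − H) = 155 × (2.0000 − 1.7339) = 41.25 ms.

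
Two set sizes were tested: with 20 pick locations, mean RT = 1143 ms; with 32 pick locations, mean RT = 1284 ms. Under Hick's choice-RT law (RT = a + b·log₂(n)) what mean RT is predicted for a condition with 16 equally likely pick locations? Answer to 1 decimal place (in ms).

RT is linear in log₂ n, so two points fix the line:
  b = (1284 − 1143) / (log₂ 32 − log₂ 20) = 141 / (5 − 4.3219) = 207.943 ms/bit
  a = 1143 − 207.943 × 4.3219 = 244.287 ms
Then RT(16) = 244.287 + 207.943 × log₂ 16 = 244.287 + 207.943 × 4 ≈ 1076.057 ms.

1076.1 ms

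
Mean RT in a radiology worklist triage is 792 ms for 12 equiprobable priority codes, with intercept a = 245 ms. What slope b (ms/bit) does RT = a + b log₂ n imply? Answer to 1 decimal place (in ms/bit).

152.6 ms/bit

12 alternatives carry log₂ 12 = 3.5850 bits; the choice cost is 792 − 245 = 547 ms, so b = 547/3.5850 = 152.582 ms/bit.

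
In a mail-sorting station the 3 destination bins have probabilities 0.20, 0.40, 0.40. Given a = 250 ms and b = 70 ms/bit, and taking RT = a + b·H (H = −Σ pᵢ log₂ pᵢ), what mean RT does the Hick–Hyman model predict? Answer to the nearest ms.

H = 0.20·log₂(1/0.20) + 0.40·log₂(1/0.40) + 0.40·log₂(1/0.40) = 1.5219 bits.
RT = 250 + 70 × 1.5219 = 356.53 ms.

357 ms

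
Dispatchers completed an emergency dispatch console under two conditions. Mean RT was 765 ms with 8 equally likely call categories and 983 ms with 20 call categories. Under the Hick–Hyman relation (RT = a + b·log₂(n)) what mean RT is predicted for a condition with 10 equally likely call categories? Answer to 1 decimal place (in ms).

RT is linear in log₂ n, so two points fix the line:
  b = (983 − 765) / (log₂ 20 − log₂ 8) = 218 / (4.3219 − 3) = 164.911 ms/bit
  a = 765 − 164.911 × 3 = 270.268 ms
Then RT(10) = 270.268 + 164.911 × log₂ 10 = 270.268 + 164.911 × 3.3219 ≈ 818.089 ms.

818.1 ms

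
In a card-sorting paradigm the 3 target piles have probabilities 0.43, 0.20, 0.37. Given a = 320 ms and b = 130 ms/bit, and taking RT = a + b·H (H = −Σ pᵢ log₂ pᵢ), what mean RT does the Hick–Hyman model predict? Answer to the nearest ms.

517 ms

Entropy contributions −pᵢ log₂ pᵢ: 0.5236, 0.4644, 0.5307; sum H = 1.5187 bits.
RT = a + bH = 320 + 130·1.5187 = 517.43 ms.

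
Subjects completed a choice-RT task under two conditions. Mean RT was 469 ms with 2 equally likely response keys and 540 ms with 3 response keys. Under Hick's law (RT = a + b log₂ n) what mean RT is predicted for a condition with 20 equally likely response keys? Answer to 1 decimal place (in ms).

Solve the two-equation system in a and b:
  b = (540 − 469) / (log₂ 3 − log₂ 2) = 71 / (1.5850 − 1) = 121.375 ms/bit
  a = 469 − 121.375 × 1 = 347.625 ms
Then RT(20) = 347.625 + 121.375 × log₂ 20 = 347.625 + 121.375 × 4.3219 ≈ 872.200 ms.

872.2 ms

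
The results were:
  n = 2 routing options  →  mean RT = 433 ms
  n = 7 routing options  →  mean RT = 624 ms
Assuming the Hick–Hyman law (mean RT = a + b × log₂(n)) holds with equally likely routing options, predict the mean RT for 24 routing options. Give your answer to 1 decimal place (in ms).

811.9 ms

Solve the two-equation system in a and b:
  b = (624 − 433) / (log₂ 7 − log₂ 2) = 191 / (2.8074 − 1) = 105.679 ms/bit
  a = 433 − 105.679 × 1 = 327.321 ms
Then RT(24) = 327.321 + 105.679 × log₂ 24 = 327.321 + 105.679 × 4.5850 ≈ 811.856 ms.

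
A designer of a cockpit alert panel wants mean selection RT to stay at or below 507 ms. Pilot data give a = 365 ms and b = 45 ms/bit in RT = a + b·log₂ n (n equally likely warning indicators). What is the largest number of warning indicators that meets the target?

Set 365 + 45·log₂ n ≤ 507 → log₂ n ≤ (507 − 365)/45 = 3.1556.
So n ≤ 2^3.1556 = 8.911; the largest integer n is 8.

8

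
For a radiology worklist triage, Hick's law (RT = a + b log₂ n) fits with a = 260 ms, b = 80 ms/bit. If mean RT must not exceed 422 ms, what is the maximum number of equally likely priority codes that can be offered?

Information budget: (422 − 260)/80 = 2.0250 bits, so n ≤ 2^2.0250 = 4.070 → at most 4.

4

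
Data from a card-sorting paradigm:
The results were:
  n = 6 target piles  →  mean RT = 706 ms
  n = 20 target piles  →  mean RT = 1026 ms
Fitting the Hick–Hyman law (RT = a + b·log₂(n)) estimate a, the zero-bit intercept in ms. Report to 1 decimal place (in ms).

b = (RT₂ − RT₁)/(log₂ n₂ − log₂ n₁) = (1026 − 706)/(4.3219 − 2.5850) = 184.229 ms/bit.
a = RT₁ − b·log₂ n₁ = 706 − 184.229 × 2.5850 = 229.774 ms.

229.8 ms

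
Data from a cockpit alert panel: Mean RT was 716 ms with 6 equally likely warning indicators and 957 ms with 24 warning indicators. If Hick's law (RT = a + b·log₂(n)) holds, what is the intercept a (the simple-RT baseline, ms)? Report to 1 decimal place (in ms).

404.5 ms

b = (RT₂ − RT₁)/(log₂ n₂ − log₂ n₁) = (957 − 716)/(4.5850 − 2.5850) = 120.500 ms/bit.
Intercept: a = 716 − 120.500·log₂(6) = 404.512 ms.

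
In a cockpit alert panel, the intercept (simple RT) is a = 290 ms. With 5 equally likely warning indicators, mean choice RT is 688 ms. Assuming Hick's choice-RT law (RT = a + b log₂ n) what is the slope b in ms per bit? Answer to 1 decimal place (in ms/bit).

171.4 ms/bit

5 alternatives carry log₂ 5 = 2.3219 bits; the choice cost is 688 − 290 = 398 ms, so b = 398/2.3219 = 171.409 ms/bit.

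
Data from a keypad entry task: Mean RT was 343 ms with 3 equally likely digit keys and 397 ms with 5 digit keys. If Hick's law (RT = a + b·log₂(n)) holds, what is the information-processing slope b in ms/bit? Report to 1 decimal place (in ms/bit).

73.3 ms/bit

b = (RT₂ − RT₁)/(log₂ n₂ − log₂ n₁) = (397 − 343)/(2.3219 − 1.5850) = 73.273 ms/bit.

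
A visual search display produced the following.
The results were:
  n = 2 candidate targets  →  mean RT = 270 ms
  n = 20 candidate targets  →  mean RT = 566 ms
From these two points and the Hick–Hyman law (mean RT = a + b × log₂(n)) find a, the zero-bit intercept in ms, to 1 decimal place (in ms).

180.9 ms

Slope: b = (566 − 270) / (log₂ 20 − log₂ 2) = 296/3.3219 = 89.105 ms/bit.
a = RT₁ − b·log₂ n₁ = 270 − 89.105 × 1 = 180.895 ms.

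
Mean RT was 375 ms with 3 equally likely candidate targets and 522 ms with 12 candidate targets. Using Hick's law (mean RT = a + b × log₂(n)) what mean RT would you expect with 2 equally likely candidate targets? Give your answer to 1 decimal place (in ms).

332.0 ms

RT is linear in log₂ n, so two points fix the line:
  b = (522 − 375) / (log₂ 12 − log₂ 3) = 147 / (3.5850 − 1.5850) = 73.500 ms/bit
  a = 375 − 73.500 × 1.5850 = 258.505 ms
Then RT(2) = 258.505 + 73.500 × log₂ 2 = 258.505 + 73.500 × 1 ≈ 332.005 ms.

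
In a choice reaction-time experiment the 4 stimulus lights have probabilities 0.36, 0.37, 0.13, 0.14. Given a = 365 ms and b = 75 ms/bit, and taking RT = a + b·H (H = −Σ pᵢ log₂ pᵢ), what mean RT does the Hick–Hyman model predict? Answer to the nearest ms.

503 ms

Entropy contributions −pᵢ log₂ pᵢ: 0.5306, 0.5307, 0.3826, 0.3971; sum H = 1.8411 bits.
RT = a + bH = 365 + 75·1.8411 = 503.08 ms.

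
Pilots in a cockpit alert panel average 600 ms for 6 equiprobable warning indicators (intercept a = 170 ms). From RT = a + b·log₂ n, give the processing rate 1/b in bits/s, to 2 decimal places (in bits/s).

b = (600 − 170)/log₂ 6 = 430/2.5850 = 166.347 ms per bit = 0.16635 s/bit; the reciprocal is 6.012 bits/s.

6.01 bits/s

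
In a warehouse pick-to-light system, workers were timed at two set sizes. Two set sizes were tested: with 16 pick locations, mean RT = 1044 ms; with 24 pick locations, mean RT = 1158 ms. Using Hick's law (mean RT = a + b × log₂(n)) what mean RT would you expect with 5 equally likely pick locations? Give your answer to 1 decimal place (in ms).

717.0 ms

Solve the two-equation system in a and b:
  b = (1158 − 1044) / (log₂ 24 − log₂ 16) = 114 / (4.5850 − 4) = 194.884 ms/bit
  a = 1044 − 194.884 × 4 = 264.463 ms
Then RT(5) = 264.463 + 194.884 × log₂ 5 = 264.463 + 194.884 × 2.3219 ≈ 716.970 ms.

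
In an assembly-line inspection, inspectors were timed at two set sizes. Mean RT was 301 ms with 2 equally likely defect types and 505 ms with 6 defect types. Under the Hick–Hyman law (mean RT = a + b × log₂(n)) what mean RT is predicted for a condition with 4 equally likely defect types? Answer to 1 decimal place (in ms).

Solve the two-equation system in a and b:
  b = (505 − 301) / (log₂ 6 − log₂ 2) = 204 / (2.5850 − 1) = 128.710 ms/bit
  a = 301 − 128.710 × 1 = 172.290 ms
Then RT(4) = 172.290 + 128.710 × log₂ 4 = 172.290 + 128.710 × 2 ≈ 429.710 ms.

429.7 ms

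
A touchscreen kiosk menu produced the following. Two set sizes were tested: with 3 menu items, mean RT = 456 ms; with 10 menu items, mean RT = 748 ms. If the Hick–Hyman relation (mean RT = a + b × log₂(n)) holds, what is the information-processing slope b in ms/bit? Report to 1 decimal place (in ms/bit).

168.1 ms/bit

The slope on a log₂ axis is (748 − 456) / (3.3219 − 1.5850) = 168.109 ms/bit.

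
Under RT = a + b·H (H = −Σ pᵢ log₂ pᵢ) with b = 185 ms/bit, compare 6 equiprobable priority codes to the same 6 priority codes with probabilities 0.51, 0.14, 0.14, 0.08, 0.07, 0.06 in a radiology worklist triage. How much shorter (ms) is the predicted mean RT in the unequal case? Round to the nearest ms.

The RT saving is b·ΔH. Equiprobable H₀ = log₂(6) = 2.5850 bits; with the given probabilities H = 2.0932 bits.
b·(H₀ − H) = 185 × (2.5850 − 2.0932) = 90.97 ms.

91 ms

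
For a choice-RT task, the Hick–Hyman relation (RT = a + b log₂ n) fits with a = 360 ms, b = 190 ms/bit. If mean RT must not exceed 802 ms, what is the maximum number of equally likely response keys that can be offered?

5

Information budget: (802 − 360)/190 = 2.3263 bits, so n ≤ 2^2.3263 = 5.015 → at most 5.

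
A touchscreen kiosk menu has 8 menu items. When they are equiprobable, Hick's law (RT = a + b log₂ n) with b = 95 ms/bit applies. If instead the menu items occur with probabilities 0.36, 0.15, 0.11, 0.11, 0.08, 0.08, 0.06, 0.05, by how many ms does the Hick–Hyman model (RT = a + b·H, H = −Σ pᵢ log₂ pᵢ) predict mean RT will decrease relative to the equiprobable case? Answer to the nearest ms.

30 ms

Equiprobable entropy H₀ = log₂ 8 = 3.0000 bits.
Skewed entropy H = −Σ pᵢ log₂ pᵢ = 2.6844 bits.
ΔRT = b·(H₀ − H) = 95 × 0.3156 = 29.98 ms.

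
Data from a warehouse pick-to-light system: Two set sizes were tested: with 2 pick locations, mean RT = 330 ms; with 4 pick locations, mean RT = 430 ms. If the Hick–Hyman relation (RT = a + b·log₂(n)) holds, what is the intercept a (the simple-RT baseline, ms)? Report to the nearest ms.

230 ms

Slope: b = (430 − 330) / (log₂ 4 − log₂ 2) = 100/1.0000 = 100 ms/bit.
Intercept: a = 330 − 100·log₂(2) = 230.000 ms.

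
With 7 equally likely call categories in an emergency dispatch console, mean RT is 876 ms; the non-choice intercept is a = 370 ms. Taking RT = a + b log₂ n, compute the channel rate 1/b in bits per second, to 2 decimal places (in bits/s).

5.55 bits/s

Choice component = 876 − 370 = 506 ms over log₂(7) = 2.8074 bits.
b = 506 / 2.8074 = 180.241 ms/bit, so 1/b = 5.548 bits/s.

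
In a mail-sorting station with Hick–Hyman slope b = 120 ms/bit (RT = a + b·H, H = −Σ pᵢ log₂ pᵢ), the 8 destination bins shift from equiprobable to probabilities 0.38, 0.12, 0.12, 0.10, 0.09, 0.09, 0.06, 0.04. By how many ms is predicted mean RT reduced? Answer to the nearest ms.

42 ms

The RT saving is b·ΔH. Equiprobable H₀ = log₂(8) = 3.0000 bits; with the given probabilities H = 2.6514 bits.
b·(H₀ − H) = 120 × (3.0000 − 2.6514) = 41.83 ms.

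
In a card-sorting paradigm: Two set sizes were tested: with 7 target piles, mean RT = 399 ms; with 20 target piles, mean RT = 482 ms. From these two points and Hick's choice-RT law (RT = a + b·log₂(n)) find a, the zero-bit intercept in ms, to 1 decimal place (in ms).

Slope: b = (482 − 399) / (log₂ 20 − log₂ 7) = 83/1.5146 = 54.801 ms/bit.
a = RT₁ − b·log₂ n₁ = 399 − 54.801 × 2.8074 = 245.154 ms.

245.2 ms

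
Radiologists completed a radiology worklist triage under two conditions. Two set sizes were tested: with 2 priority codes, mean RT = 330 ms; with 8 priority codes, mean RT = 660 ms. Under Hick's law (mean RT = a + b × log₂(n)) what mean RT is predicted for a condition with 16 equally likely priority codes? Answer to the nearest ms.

825 ms

RT is linear in log₂ n, so two points fix the line:
  b = (660 − 330) / (log₂ 8 − log₂ 2) = 330 / (3 − 1) = 165 ms/bit
  a = 330 − 165 × 1 = 165 ms
Then RT(16) = 165 + 165 × log₂ 16 = 165 + 165 × 4 ≈ 825.000 ms.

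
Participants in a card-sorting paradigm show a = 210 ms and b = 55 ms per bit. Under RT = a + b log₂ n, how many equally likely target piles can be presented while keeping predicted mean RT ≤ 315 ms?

Set 210 + 55·log₂ n ≤ 315 → log₂ n ≤ (315 − 210)/55 = 1.9091.
So n ≤ 2^1.9091 = 3.756; the largest integer n is 3.

3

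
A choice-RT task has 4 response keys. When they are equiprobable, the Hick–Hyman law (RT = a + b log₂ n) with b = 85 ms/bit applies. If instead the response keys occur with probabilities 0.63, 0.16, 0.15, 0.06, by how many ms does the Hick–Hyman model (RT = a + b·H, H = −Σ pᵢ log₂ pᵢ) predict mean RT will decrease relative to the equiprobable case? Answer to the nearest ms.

43 ms

Equiprobable entropy H₀ = log₂ 4 = 2.0000 bits.
Skewed entropy H = −Σ pᵢ log₂ pᵢ = 1.4970 bits.
ΔRT = b·(H₀ − H) = 85 × 0.5030 = 42.75 ms.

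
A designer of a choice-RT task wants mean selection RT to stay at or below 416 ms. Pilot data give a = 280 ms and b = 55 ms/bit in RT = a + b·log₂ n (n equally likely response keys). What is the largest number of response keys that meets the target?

55·log₂ n ≤ 416 − 280 = 136, giving log₂ n ≤ 2.4727 and n ≤ 5.551. The largest whole number is 5.

5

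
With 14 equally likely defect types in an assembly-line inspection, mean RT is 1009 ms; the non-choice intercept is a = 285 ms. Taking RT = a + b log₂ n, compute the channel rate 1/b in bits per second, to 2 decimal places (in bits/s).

b = (1009 − 285)/log₂ 14 = 724/3.8074 = 190.158 ms per bit = 0.19016 s/bit; the reciprocal is 5.259 bits/s.

5.26 bits/s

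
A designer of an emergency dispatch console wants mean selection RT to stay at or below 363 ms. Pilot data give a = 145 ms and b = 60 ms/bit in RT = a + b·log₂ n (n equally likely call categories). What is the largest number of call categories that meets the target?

Information budget: (363 − 145)/60 = 3.6333 bits, so n ≤ 2^3.6333 = 12.409 → at most 12.

12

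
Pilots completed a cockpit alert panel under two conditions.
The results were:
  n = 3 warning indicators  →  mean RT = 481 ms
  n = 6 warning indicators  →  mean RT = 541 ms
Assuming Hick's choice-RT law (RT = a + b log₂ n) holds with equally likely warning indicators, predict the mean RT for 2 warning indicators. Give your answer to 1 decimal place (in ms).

RT is linear in log₂ n, so two points fix the line:
  b = (541 − 481) / (log₂ 6 − log₂ 3) = 60 / (2.5850 − 1.5850) = 60.000 ms/bit
  a = 481 − 60.000 × 1.5850 = 385.902 ms
Then RT(2) = 385.902 + 60.000 × log₂ 2 = 385.902 + 60.000 × 1 ≈ 445.902 ms.

445.9 ms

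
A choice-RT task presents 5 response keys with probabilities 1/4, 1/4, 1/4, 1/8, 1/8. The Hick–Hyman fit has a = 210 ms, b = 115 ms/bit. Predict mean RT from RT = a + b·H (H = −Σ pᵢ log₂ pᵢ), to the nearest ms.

469 ms

Each term −pᵢ log₂ pᵢ: 0.25·2 + 0.25·2 + 0.25·2 + 0.125·3 + 0.125·3; summed, H = 2.250 bits.
Mean RT = a + bH = 210 + 115·2.250 = 468.75 ms.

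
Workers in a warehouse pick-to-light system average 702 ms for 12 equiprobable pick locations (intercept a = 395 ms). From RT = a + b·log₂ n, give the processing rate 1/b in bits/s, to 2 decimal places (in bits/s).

Choice component = 702 − 395 = 307 ms over log₂(12) = 3.5850 bits.
b = 307 / 3.5850 = 85.635 ms/bit, so 1/b = 11.677 bits/s.

11.68 bits/s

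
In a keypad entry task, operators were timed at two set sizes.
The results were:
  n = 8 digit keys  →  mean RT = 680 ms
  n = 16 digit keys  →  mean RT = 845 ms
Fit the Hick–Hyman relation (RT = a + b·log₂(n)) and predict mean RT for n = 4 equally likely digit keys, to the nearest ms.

515 ms

Solve the two-equation system in a and b:
  b = (845 − 680) / (log₂ 16 − log₂ 8) = 165 / (4 − 3) = 165 ms/bit
  a = 680 − 165 × 3 = 185 ms
Then RT(4) = 185 + 165 × log₂ 4 = 185 + 165 × 2 ≈ 515.000 ms.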